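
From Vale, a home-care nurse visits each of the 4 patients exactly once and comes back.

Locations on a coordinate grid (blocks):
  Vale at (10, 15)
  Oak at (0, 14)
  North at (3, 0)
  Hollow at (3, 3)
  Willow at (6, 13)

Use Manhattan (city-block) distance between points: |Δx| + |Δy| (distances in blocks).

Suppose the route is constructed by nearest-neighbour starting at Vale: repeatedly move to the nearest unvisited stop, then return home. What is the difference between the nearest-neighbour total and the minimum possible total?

The nearest-neighbour route is 2 blocks longer than optimal.

Vale: Willow=6, Oak=11, Hollow=19, North=22 ⇒ Willow
Willow: Oak=7, Hollow=13, North=16 ⇒ Oak
Oak: Hollow=14, North=17 ⇒ Hollow
Hollow: North=3 ⇒ North
NN route Vale → Willow → Oak → Hollow → North → Vale costs 52.
Optimal: Vale → Oak → North → Hollow → Willow → Vale costs 50 (by enumerating all 12 distinct tours).
Excess = 52 − 50 = 2.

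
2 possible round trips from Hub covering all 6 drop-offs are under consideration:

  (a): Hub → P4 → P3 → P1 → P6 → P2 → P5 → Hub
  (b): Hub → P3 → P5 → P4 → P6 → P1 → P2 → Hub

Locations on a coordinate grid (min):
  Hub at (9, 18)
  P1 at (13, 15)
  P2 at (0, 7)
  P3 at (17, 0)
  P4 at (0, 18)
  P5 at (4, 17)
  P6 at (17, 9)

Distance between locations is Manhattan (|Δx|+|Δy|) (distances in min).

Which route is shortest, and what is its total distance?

Shortest is (a), total 112 min.

(a): 9 + 35 + 19 + 10 + 19 + 14 + 6 = 112
(b): 26 + 30 + 5 + 26 + 10 + 21 + 20 = 138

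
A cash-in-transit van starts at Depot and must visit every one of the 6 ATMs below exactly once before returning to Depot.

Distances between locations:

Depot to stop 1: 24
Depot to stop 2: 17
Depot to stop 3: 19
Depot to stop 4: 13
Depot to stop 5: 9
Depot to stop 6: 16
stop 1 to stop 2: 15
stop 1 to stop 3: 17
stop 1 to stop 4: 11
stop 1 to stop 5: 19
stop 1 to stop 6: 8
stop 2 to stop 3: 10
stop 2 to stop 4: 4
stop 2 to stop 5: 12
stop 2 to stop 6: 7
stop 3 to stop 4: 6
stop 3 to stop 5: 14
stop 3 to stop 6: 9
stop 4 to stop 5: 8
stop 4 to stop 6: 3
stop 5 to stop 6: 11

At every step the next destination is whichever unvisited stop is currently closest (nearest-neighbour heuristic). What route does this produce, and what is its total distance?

78 along Depot → stop 5 → stop 4 → stop 6 → stop 2 → stop 3 → stop 1 → Depot.

At Depot the remaining stops are stop 5 9, stop 4 13, stop 6 16, stop 2 17, stop 3 19, stop 1 24; go to stop 5.
At stop 5 the remaining stops are stop 4 8, stop 6 11, stop 2 12, stop 3 14, stop 1 19; go to stop 4.
At stop 4 the remaining stops are stop 6 3, stop 2 4, stop 3 6, stop 1 11; go to stop 6.
At stop 6 the remaining stops are stop 2 7, stop 1 8, stop 3 9; go to stop 2.
At stop 2 the remaining stops are stop 3 10, stop 1 15; go to stop 3.
At stop 3 the remaining stops are stop 1 17; go to stop 1.
Return stop 1→Depot: 24.
Total = 9 + 8 + 3 + 7 + 10 + 17 + 24 = 78.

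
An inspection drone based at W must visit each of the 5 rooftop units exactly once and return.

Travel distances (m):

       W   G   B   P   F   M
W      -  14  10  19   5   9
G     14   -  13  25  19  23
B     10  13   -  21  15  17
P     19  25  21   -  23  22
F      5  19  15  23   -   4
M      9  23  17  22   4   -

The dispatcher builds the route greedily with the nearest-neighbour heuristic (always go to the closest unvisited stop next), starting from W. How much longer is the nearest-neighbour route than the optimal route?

W: F=5, M=9, B=10, G=14, P=19 ⇒ F
F: M=4, B=15, G=19, P=23 ⇒ M
M: B=17, P=22, G=23 ⇒ B
B: G=13, P=21 ⇒ G
G: P=25 ⇒ P
NN route W → F → M → B → G → P → W costs 83.
Optimal: W → G → B → P → M → F → W costs 79 (by enumerating all 60 distinct tours).
Excess = 83 − 79 = 4.

Excess over optimum: 4 m.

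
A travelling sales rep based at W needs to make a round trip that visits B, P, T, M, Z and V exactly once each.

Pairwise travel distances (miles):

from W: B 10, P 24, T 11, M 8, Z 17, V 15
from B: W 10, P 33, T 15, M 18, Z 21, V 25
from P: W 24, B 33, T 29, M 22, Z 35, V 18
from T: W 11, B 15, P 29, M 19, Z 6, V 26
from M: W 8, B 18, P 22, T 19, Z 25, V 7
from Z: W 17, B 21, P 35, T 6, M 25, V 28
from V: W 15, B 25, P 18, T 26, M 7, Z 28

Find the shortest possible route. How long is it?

With 6 stops there are 6!/2 = 360 distinct round trips (a route and its reverse cost the same).
W - B - P - T - M - Z - V - W: 10+33+29+19+25+28+15 = 159
W - B - P - T - M - V - Z - W: 10+33+29+19+7+28+17 = 143
W - B - P - T - Z - M - V - W: 10+33+29+6+25+7+15 = 125
W - B - P - T - Z - V - M - W: 10+33+29+6+28+7+8 = 121
W - B - P - T - V - M - Z - W: 10+33+29+26+7+25+17 = 147
W - B - P - T - V - Z - M - W: 10+33+29+26+28+25+8 = 159
W - B - P - M - T - Z - V - W: 10+33+22+19+6+28+15 = 133
W - B - P - M - T - V - Z - W: 10+33+22+19+26+28+17 = 155
… (352 more)
W - B - T - Z - P - V - M - W: 10+15+6+35+18+7+8 = 99  ← best
The minimum is 99.
One optimal route: W → B → T → Z → P → V → M → W (or its reverse).

Shortest round trip = 99 miles.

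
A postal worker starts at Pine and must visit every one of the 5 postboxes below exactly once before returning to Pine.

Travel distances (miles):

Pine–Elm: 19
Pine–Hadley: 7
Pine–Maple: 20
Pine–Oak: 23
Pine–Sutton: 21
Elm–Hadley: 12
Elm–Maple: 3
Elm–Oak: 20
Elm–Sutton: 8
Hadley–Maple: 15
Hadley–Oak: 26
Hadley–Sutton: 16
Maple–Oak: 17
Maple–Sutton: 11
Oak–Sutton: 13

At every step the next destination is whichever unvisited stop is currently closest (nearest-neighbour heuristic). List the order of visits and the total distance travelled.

From Pine: distances to unvisited — Hadley=7, Elm=19, Maple=20, Sutton=21, Oak=23. Nearest is Hadley (7).
From Hadley: distances to unvisited — Elm=12, Maple=15, Sutton=16, Oak=26. Nearest is Elm (12).
From Elm: distances to unvisited — Maple=3, Sutton=8, Oak=20. Nearest is Maple (3).
From Maple: distances to unvisited — Sutton=11, Oak=17. Nearest is Sutton (11).
From Sutton: distances to unvisited — Oak=13. Nearest is Oak (13).
Return Oak→Pine: 23.
Total = 7 + 12 + 3 + 11 + 13 + 23 = 69.

Nearest-neighbour total = 69 miles; route Pine → Hadley → Elm → Maple → Sutton → Oak → Pine.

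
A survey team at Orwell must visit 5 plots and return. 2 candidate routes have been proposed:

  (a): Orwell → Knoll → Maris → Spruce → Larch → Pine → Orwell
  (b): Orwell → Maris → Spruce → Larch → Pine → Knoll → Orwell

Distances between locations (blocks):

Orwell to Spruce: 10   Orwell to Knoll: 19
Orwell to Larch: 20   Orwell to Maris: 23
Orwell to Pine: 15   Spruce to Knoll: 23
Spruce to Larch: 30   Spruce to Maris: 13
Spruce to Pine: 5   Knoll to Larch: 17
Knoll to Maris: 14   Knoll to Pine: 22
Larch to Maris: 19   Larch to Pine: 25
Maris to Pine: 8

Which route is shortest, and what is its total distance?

(a): 19 + 14 + 13 + 30 + 25 + 15 = 116
(b): 23 + 13 + 30 + 25 + 22 + 19 = 132

116 blocks — (a) is the shortest.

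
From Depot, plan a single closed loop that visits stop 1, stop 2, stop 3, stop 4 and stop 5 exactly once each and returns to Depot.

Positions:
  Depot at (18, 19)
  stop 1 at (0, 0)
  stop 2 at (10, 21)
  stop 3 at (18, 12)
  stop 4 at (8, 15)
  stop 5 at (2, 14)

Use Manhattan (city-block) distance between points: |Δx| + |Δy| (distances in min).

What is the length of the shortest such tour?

With 5 stops there are 5!/2 = 60 distinct round trips (a route and its reverse cost the same).
Depot→stop 1→stop 2→stop 3→stop 4→stop 5→Depot: 37+31+17+13+7+21 = 126
Depot→stop 1→stop 2→stop 3→stop 5→stop 4→Depot: 37+31+17+18+7+14 = 124
Depot→stop 1→stop 2→stop 4→stop 3→stop 5→Depot: 37+31+8+13+18+21 = 128
Depot→stop 1→stop 2→stop 4→stop 5→stop 3→Depot: 37+31+8+7+18+7 = 108
Depot→stop 1→stop 2→stop 5→stop 3→stop 4→Depot: 37+31+15+18+13+14 = 128
Depot→stop 1→stop 2→stop 5→stop 4→stop 3→Depot: 37+31+15+7+13+7 = 110
Depot→stop 1→stop 3→stop 2→stop 4→stop 5→Depot: 37+30+17+8+7+21 = 120
Depot→stop 1→stop 3→stop 2→stop 5→stop 4→Depot: 37+30+17+15+7+14 = 120
Depot→stop 1→stop 3→stop 4→stop 2→stop 5→Depot: 37+30+13+8+15+21 = 124
Depot→stop 1→stop 3→stop 4→stop 5→stop 2→Depot: 37+30+13+7+15+10 = 112
Depot→stop 1→stop 3→stop 5→stop 2→stop 4→Depot: 37+30+18+15+8+14 = 122
Depot→stop 1→stop 3→stop 5→stop 4→stop 2→Depot: 37+30+18+7+8+10 = 110
Depot→stop 1→stop 4→stop 2→stop 3→stop 5→Depot: 37+23+8+17+18+21 = 124
Depot→stop 1→stop 4→stop 2→stop 5→stop 3→Depot: 37+23+8+15+18+7 = 108
… (46 more)
Depot→stop 2→stop 4→stop 5→stop 1→stop 3→Depot: 10+8+7+16+30+7 = 78  ← best
The minimum is 78.
One optimal route: Depot → stop 2 → stop 4 → stop 5 → stop 1 → stop 3 → Depot (or its reverse).

Minimum total distance: 78 min.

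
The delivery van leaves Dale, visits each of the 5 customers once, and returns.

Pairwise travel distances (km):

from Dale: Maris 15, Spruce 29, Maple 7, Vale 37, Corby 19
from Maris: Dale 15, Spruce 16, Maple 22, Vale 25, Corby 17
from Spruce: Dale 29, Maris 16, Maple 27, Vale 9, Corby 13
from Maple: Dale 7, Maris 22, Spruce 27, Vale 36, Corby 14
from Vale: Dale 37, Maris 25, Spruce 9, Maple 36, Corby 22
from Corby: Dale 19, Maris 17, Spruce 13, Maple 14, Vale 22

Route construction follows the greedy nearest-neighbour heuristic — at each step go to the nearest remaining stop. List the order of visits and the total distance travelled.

Dale → [Maple:7 / Maris:15 / Corby:19 / Spruce:29 / Vale:37] → Maple (7)
Maple → [Corby:14 / Maris:22 / Spruce:27 / Vale:36] → Corby (14)
Corby → [Spruce:13 / Maris:17 / Vale:22] → Spruce (13)
Spruce → [Vale:9 / Maris:16] → Vale (9)
Vale → [Maris:25] → Maris (25)
Return Maris→Dale: 15.
Total = 7 + 14 + 13 + 9 + 25 + 15 = 83.

Total distance 83 km via the nearest-neighbour route Dale → Maple → Corby → Spruce → Vale → Maris → Dale.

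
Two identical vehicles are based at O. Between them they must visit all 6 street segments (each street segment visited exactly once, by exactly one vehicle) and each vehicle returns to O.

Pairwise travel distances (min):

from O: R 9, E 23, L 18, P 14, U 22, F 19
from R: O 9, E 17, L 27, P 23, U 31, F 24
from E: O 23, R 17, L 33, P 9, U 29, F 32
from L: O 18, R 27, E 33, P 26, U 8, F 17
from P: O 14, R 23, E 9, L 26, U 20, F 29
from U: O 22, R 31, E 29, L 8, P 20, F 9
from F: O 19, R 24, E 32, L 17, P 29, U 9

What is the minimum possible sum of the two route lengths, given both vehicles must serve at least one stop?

There are 2^5 − 1 = 31 ways to divide the 6 stops into two non-empty groups. For each, the best each vehicle can do is its own shortest tour through its group:
  {R} + {E, L, P, U, F}: 18 + 90 = 108
  {E} + {R, L, P, U, F}: 46 + 90 = 136
  {R, E} + {L, P, U, F}: 49 + 76 = 125
  {L} + {R, E, P, U, F}: 36 + 83 = 119
  {R, L} + {E, P, U, F}: 54 + 80 = 134
  {E, L} + {R, P, U, F}: 74 + 76 = 150
  … (31 splits in total)
  {R, E, P} + {L, U, F}: 49 + 54 = 103  ← best
Best: vehicle 1 O → R → E → P → O = 49; vehicle 2 O → L → U → F → O = 54; combined 103.

Minimum combined distance: 103 min.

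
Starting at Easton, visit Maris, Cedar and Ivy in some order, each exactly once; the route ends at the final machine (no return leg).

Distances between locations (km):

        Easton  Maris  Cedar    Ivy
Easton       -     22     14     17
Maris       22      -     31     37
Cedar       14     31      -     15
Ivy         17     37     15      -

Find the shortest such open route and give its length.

There are 3! = 6 possible orderings.
Easton→Maris→Cedar→Ivy: 22+31+15 = 68
Easton→Maris→Ivy→Cedar: 22+37+15 = 74
Easton→Cedar→Maris→Ivy: 14+31+37 = 82
Easton→Cedar→Ivy→Maris: 14+15+37 = 66
Easton→Ivy→Maris→Cedar: 17+37+31 = 85
Easton→Ivy→Cedar→Maris: 17+15+31 = 63
The minimum is 63.
One shortest path: Easton → Ivy → Cedar → Maris.

63 km — the minimum one-way total.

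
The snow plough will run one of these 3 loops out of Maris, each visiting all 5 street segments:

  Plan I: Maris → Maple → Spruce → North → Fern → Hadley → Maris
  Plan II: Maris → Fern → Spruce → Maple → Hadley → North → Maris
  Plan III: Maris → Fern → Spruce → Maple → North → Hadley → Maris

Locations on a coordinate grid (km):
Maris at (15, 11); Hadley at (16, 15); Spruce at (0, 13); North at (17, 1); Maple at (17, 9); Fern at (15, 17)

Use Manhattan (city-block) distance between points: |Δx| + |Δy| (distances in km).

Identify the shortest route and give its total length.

Plan I: 4 + 21 + 29 + 18 + 3 + 5 = 80
Plan II: 6 + 19 + 21 + 7 + 15 + 12 = 80
Plan III: 6 + 19 + 21 + 8 + 15 + 5 = 74

74 km — Plan III is the shortest.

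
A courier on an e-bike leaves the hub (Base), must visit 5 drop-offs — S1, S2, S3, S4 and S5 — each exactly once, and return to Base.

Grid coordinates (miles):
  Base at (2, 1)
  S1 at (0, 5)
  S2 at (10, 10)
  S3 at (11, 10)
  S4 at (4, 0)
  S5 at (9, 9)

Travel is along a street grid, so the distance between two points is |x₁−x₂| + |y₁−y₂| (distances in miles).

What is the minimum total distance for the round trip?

Minimum total distance: 42 miles.

Base→S1→S2→S3→S4→S5→Base: 6+15+1+17+14+15 = 68
Base→S1→S2→S3→S5→S4→Base: 6+15+1+3+14+3 = 42
Base→S1→S2→S4→S3→S5→Base: 6+15+16+17+3+15 = 72
Base→S1→S2→S4→S5→S3→Base: 6+15+16+14+3+18 = 72
Base→S1→S2→S5→S3→S4→Base: 6+15+2+3+17+3 = 46
Base→S1→S2→S5→S4→S3→Base: 6+15+2+14+17+18 = 72
Base→S1→S3→S2→S4→S5→Base: 6+16+1+16+14+15 = 68
Base→S1→S3→S2→S5→S4→Base: 6+16+1+2+14+3 = 42
Base→S1→S3→S4→S2→S5→Base: 6+16+17+16+2+15 = 72
Base→S1→S3→S4→S5→S2→Base: 6+16+17+14+2+17 = 72
Base→S1→S3→S5→S2→S4→Base: 6+16+3+2+16+3 = 46
Base→S1→S3→S5→S4→S2→Base: 6+16+3+14+16+17 = 72
Base→S1→S4→S2→S3→S5→Base: 6+9+16+1+3+15 = 50
Base→S1→S4→S2→S5→S3→Base: 6+9+16+2+3+18 = 54
… (46 more)
The minimum is 42.
One optimal route: Base → S1 → S2 → S3 → S5 → S4 → Base (or its reverse).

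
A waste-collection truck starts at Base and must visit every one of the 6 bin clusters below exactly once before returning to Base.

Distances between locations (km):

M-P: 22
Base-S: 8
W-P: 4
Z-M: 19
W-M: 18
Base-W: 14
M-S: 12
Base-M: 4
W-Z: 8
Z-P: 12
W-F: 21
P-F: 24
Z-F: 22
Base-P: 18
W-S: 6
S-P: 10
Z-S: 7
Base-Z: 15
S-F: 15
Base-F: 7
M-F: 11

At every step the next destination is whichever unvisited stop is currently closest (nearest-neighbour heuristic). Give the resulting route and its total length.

Base → [M:4 / F:7 / S:8 / W:14 / Z:15 / P:18] → M (4)
M → [F:11 / S:12 / W:18 / Z:19 / P:22] → F (11)
F → [S:15 / W:21 / Z:22 / P:24] → S (15)
S → [W:6 / Z:7 / P:10] → W (6)
W → [P:4 / Z:8] → P (4)
P → [Z:12] → Z (12)
Return Z→Base: 15.
Total = 4 + 11 + 15 + 6 + 4 + 12 + 15 = 67.

67 km along Base → M → F → S → W → P → Z → Base.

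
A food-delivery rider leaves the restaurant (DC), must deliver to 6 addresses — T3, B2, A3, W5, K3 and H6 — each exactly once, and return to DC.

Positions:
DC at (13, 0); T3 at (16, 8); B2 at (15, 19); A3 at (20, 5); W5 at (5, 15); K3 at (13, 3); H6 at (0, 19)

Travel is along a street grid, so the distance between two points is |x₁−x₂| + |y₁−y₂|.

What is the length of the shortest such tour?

There are 360 distinct closed tours to check (reversals are equivalent).
DC → T3 → B2 → A3 → W5 → K3 → H6 → DC: 11+12+19+25+20+29+32 = 148
DC → T3 → B2 → A3 → W5 → H6 → K3 → DC: 11+12+19+25+9+29+3 = 108
DC → T3 → B2 → A3 → K3 → W5 → H6 → DC: 11+12+19+9+20+9+32 = 112
DC → T3 → B2 → A3 → K3 → H6 → W5 → DC: 11+12+19+9+29+9+23 = 112
DC → T3 → B2 → A3 → H6 → W5 → K3 → DC: 11+12+19+34+9+20+3 = 108
DC → T3 → B2 → A3 → H6 → K3 → W5 → DC: 11+12+19+34+29+20+23 = 148
DC → T3 → B2 → W5 → A3 → K3 → H6 → DC: 11+12+14+25+9+29+32 = 132
DC → T3 → B2 → W5 → A3 → H6 → K3 → DC: 11+12+14+25+34+29+3 = 128
… (352 more)
DC → A3 → T3 → B2 → H6 → W5 → K3 → DC: 12+7+12+15+9+20+3 = 78  ← best
The minimum is 78.
One optimal route: DC → A3 → T3 → B2 → H6 → W5 → K3 → DC (or its reverse).

Shortest round trip = 78.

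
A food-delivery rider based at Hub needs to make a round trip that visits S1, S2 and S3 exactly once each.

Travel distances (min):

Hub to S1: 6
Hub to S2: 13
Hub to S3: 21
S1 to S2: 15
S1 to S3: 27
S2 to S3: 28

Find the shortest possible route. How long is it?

With 3 stops there are 3!/2 = 3 distinct round trips (a route and its reverse cost the same).
Hub→S1→S2→S3→Hub: 6+15+28+21 = 70
Hub→S1→S3→S2→Hub: 6+27+28+13 = 74
Hub→S2→S1→S3→Hub: 13+15+27+21 = 76
The minimum is 70.
One optimal route: Hub → S1 → S2 → S3 → Hub (or its reverse).

Shortest round trip = 70 min.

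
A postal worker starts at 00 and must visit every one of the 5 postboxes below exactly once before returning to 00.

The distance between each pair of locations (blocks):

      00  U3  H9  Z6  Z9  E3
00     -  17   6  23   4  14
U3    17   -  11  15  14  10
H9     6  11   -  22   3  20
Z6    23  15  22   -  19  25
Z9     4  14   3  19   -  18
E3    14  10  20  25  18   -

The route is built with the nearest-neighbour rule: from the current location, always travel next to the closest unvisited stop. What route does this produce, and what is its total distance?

76 blocks along 00 → Z9 → H9 → U3 → E3 → Z6 → 00.

From 00: distances to unvisited — Z9=4, H9=6, E3=14, U3=17, Z6=23. Nearest is Z9 (4).
From Z9: distances to unvisited — H9=3, U3=14, E3=18, Z6=19. Nearest is H9 (3).
From H9: distances to unvisited — U3=11, E3=20, Z6=22. Nearest is U3 (11).
From U3: distances to unvisited — E3=10, Z6=15. Nearest is E3 (10).
From E3: distances to unvisited — Z6=25. Nearest is Z6 (25).
Return Z6→00: 23.
Total = 4 + 3 + 11 + 10 + 25 + 23 = 76.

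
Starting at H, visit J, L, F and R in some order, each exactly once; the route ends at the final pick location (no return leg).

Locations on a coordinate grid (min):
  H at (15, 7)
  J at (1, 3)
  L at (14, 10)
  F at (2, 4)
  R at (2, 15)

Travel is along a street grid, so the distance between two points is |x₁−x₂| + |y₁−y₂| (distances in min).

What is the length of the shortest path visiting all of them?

Shortest open route: 34 min.

There are 4! = 24 possible orderings.
H→J→L→F→R: 18+20+18+11 = 67
H→J→L→R→F: 18+20+17+11 = 66
H→J→F→L→R: 18+2+18+17 = 55
H→J→F→R→L: 18+2+11+17 = 48
H→J→R→L→F: 18+13+17+18 = 66
H→J→R→F→L: 18+13+11+18 = 60
H→L→J→F→R: 4+20+2+11 = 37
H→L→J→R→F: 4+20+13+11 = 48
H→L→F→J→R: 4+18+2+13 = 37
H→L→F→R→J: 4+18+11+13 = 46
H→L→R→J→F: 4+17+13+2 = 36
H→L→R→F→J: 4+17+11+2 = 34
H→F→J→L→R: 16+2+20+17 = 55
H→F→J→R→L: 16+2+13+17 = 48
… (10 more)
The minimum is 34.
One shortest path: H → L → R → F → J.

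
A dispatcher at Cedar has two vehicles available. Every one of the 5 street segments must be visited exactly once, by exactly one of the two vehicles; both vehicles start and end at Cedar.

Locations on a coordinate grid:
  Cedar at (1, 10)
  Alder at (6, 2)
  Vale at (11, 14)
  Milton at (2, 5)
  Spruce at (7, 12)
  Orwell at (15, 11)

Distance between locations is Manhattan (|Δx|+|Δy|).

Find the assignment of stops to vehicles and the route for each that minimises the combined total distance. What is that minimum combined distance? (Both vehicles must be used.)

Check every non-empty split of the stops between the two vehicles; for each half take its own optimal tour:
  {Alder} + {Vale, Milton, Spruce, Orwell}: 26 + 46 = 72
  {Vale} + {Alder, Milton, Spruce, Orwell}: 28 + 48 = 76
  {Alder, Vale} + {Milton, Spruce, Orwell}: 44 + 42 = 86
  {Milton} + {Alder, Vale, Spruce, Orwell}: 12 + 52 = 64
  {Alder, Milton} + {Vale, Spruce, Orwell}: 26 + 36 = 62
  {Vale, Milton} + {Alder, Spruce, Orwell}: 38 + 48 = 86
  … (15 splits in total)
Best: vehicle 1 Cedar → Alder → Milton → Cedar = 26; vehicle 2 Cedar → Spruce → Vale → Orwell → Cedar = 36; combined 62.

62 — the smallest possible combined total.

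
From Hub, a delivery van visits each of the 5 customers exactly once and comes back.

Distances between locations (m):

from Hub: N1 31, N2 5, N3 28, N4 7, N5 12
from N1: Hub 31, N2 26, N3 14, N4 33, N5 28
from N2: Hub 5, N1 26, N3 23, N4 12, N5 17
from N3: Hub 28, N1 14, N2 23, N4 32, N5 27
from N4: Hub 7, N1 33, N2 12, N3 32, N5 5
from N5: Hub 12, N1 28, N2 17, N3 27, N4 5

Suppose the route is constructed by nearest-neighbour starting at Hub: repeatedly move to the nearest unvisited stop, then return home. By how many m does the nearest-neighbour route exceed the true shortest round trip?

The nearest-neighbour route is 12 m longer than optimal.

Hub: N2=5, N4=7, N5=12, N3=28, N1=31 ⇒ N2
N2: N4=12, N5=17, N3=23, N1=26 ⇒ N4
N4: N5=5, N3=32, N1=33 ⇒ N5
N5: N3=27, N1=28 ⇒ N3
N3: N1=14 ⇒ N1
NN route Hub → N2 → N4 → N5 → N3 → N1 → Hub costs 94.
Optimal: Hub → N2 → N3 → N1 → N5 → N4 → Hub costs 82 (by enumerating all 60 distinct tours).
Excess = 94 − 82 = 12.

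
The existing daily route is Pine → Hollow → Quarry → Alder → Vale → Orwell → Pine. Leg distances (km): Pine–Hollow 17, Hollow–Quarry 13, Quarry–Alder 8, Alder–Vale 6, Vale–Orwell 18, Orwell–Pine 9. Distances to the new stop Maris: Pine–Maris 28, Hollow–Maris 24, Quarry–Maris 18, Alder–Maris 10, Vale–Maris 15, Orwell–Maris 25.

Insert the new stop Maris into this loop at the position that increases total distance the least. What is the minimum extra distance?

Insertion cost between consecutive stops i–j is d(i,Maris) + d(Maris,j) − d(i,j):
  between Pine and Hollow: 28 + 24 − 17 = 35
  between Hollow and Quarry: 24 + 18 − 13 = 29
  between Quarry and Alder: 18 + 10 − 8 = 20
  between Alder and Vale: 10 + 15 − 6 = 19
  between Vale and Orwell: 15 + 25 − 18 = 22
  between Orwell and Pine: 25 + 28 − 9 = 44
Cheapest insertion is between Alder and Vale, adding 19.
New total = 71 + 19 = 90.

+19 km — insert Maris between Alder and Vale.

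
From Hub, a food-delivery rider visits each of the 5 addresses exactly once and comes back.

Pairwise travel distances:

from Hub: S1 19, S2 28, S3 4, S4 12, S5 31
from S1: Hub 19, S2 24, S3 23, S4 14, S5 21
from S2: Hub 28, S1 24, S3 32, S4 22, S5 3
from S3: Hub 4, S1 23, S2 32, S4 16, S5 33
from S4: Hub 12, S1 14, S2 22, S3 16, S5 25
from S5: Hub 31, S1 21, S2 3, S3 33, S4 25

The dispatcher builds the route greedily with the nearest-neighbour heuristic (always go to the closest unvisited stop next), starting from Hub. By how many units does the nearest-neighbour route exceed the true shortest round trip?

Hub: S3=4, S4=12, S1=19, S2=28, S5=31 ⇒ S3
S3: S4=16, S1=23, S2=32, S5=33 ⇒ S4
S4: S1=14, S2=22, S5=25 ⇒ S1
S1: S5=21, S2=24 ⇒ S5
S5: S2=3 ⇒ S2
NN route Hub → S3 → S4 → S1 → S5 → S2 → Hub costs 86.
Optimal: Hub → S1 → S5 → S2 → S4 → S3 → Hub costs 85 (by enumerating all 60 distinct tours).
Excess = 86 − 85 = 1.

1 longer than the optimal tour.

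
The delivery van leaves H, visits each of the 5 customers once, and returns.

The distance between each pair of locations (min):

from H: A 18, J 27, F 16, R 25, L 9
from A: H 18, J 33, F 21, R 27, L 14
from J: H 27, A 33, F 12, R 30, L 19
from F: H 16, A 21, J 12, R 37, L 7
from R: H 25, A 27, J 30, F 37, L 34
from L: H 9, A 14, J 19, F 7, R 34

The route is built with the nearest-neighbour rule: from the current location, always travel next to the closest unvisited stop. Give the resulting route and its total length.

Total distance 103 min via the nearest-neighbour route H → L → F → J → R → A → H.

At H the remaining stops are L 9, F 16, A 18, R 25, J 27; go to L.
At L the remaining stops are F 7, A 14, J 19, R 34; go to F.
At F the remaining stops are J 12, A 21, R 37; go to J.
At J the remaining stops are R 30, A 33; go to R.
At R the remaining stops are A 27; go to A.
Return A→H: 18.
Total = 9 + 7 + 12 + 30 + 27 + 18 = 103.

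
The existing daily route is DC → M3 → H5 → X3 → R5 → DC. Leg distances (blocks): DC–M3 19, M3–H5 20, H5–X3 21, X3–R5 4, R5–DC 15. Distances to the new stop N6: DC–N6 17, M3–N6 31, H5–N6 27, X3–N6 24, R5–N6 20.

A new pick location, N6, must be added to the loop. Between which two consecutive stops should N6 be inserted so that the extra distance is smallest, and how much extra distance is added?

Minimum extra distance: 22 blocks, inserting N6 between R5 and DC.

Insertion cost between consecutive stops i–j is d(i,N6) + d(N6,j) − d(i,j):
  between DC and M3: 17 + 31 − 19 = 29
  between M3 and H5: 31 + 27 − 20 = 38
  between H5 and X3: 27 + 24 − 21 = 30
  between X3 and R5: 24 + 20 − 4 = 40
  between R5 and DC: 20 + 17 − 15 = 22
Cheapest insertion is between R5 and DC, adding 22.
New total = 79 + 22 = 101.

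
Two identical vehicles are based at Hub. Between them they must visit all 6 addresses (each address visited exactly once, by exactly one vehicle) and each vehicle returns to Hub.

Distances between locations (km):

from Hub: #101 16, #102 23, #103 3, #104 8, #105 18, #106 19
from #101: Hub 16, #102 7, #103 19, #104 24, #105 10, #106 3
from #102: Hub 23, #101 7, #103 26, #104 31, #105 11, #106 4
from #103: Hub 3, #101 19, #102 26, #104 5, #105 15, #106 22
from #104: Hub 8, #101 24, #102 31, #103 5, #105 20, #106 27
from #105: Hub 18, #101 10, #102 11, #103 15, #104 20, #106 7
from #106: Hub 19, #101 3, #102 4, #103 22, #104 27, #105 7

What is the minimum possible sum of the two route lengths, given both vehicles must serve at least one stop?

Minimum combined distance: 68 km.

Try each way of splitting the stops between the two vehicles (each non-empty) and, for each split, find the best tour for each vehicle:
  {#101} + {#102, #103, #104, #105, #106}: 32 + 62 = 94
  {#102} + {#101, #103, #104, #105, #106}: 46 + 54 = 100
  {#101, #102} + {#103, #104, #105, #106}: 46 + 54 = 100
  {#103} + {#101, #102, #104, #105, #106}: 6 + 62 = 68
  {#101, #103} + {#102, #104, #105, #106}: 38 + 62 = 100
  {#102, #103} + {#101, #104, #105, #106}: 52 + 54 = 106
  … (31 splits in total)
Best: vehicle 1 Hub → #103 → Hub = 6; vehicle 2 Hub → #101 → #102 → #106 → #105 → #104 → Hub = 62; combined 68.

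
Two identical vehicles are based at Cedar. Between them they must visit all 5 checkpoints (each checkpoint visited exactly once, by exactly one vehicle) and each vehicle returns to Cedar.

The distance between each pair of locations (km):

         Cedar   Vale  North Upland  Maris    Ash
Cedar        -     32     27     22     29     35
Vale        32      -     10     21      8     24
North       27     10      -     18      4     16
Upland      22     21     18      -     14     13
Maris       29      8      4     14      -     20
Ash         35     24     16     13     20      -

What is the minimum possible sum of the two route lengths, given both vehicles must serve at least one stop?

Try each way of splitting the stops between the two vehicles (each non-empty) and, for each split, find the best tour for each vehicle:
  {Vale} + {North, Upland, Maris, Ash}: 64 + 84 = 148
  {North} + {Vale, Upland, Maris, Ash}: 54 + 95 = 149
  {Vale, North} + {Upland, Maris, Ash}: 69 + 84 = 153
  {Upland} + {Vale, North, Maris, Ash}: 44 + 95 = 139
  {Vale, Upland} + {North, Maris, Ash}: 75 + 84 = 159
  {North, Upland} + {Vale, Maris, Ash}: 67 + 95 = 162
  … (15 splits in total)
Best: vehicle 1 Cedar → Upland → Cedar = 44; vehicle 2 Cedar → Vale → Maris → North → Ash → Cedar = 95; combined 139.

Minimum combined distance: 139 km.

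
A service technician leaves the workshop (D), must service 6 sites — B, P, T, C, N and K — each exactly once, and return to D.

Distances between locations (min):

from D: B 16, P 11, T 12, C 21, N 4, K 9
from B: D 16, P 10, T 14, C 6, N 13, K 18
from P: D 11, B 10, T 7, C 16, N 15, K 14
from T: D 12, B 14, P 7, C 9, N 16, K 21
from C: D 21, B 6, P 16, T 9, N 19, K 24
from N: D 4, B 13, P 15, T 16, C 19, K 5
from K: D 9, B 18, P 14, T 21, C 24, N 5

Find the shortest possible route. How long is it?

Minimum total distance: 60 min.

With 6 stops there are 6!/2 = 360 distinct round trips (a route and its reverse cost the same).
D→B→P→T→C→N→K→D: 16+10+7+9+19+5+9 = 75
D→B→P→T→C→K→N→D: 16+10+7+9+24+5+4 = 75
D→B→P→T→N→C→K→D: 16+10+7+16+19+24+9 = 101
D→B→P→T→N→K→C→D: 16+10+7+16+5+24+21 = 99
D→B→P→T→K→C→N→D: 16+10+7+21+24+19+4 = 101
D→B→P→T→K→N→C→D: 16+10+7+21+5+19+21 = 99
D→B→P→C→T→N→K→D: 16+10+16+9+16+5+9 = 81
D→B→P→C→T→K→N→D: 16+10+16+9+21+5+4 = 81
… (352 more)
D→P→T→C→B→N→K→D: 11+7+9+6+13+5+9 = 60  ← best
The minimum is 60.
One optimal route: D → P → T → C → B → N → K → D (or its reverse).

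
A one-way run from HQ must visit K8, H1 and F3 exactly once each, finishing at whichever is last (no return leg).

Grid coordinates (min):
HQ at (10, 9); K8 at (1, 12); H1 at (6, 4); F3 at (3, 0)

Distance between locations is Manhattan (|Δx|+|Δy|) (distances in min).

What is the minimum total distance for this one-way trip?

There are 3! = 6 possible orderings.
HQ→K8→H1→F3: 12+13+7 = 32
HQ→K8→F3→H1: 12+14+7 = 33
HQ→H1→K8→F3: 9+13+14 = 36
HQ→H1→F3→K8: 9+7+14 = 30
HQ→F3→K8→H1: 16+14+13 = 43
HQ→F3→H1→K8: 16+7+13 = 36
The minimum is 30.
One shortest path: HQ → H1 → F3 → K8.

Shortest open route: 30 min.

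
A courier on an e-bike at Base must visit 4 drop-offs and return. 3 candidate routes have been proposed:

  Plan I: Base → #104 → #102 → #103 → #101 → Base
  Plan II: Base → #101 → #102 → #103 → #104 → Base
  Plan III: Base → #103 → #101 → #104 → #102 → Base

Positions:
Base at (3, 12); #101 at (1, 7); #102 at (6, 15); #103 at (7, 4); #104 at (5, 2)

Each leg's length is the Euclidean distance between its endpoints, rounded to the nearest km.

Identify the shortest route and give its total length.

38 km — Plan II is the shortest.

Plan I: 10 + 13 + 11 + 7 + 5 = 46
Plan II: 5 + 9 + 11 + 3 + 10 = 38
Plan III: 9 + 7 + 6 + 13 + 4 = 39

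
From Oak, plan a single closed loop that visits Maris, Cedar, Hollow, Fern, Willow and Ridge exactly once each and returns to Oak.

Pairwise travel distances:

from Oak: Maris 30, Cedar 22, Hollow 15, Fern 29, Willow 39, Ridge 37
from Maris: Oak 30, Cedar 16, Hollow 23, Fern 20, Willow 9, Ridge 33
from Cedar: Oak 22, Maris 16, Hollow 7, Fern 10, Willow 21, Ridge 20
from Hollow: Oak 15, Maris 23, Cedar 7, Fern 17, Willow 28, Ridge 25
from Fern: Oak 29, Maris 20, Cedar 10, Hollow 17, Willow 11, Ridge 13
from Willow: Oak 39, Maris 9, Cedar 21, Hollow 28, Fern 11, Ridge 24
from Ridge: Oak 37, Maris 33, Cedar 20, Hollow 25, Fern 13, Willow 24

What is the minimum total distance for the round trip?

Oak→Maris→Cedar→Hollow→Fern→Willow→Ridge→Oak: 30+16+7+17+11+24+37 = 142
Oak→Maris→Cedar→Hollow→Fern→Ridge→Willow→Oak: 30+16+7+17+13+24+39 = 146
Oak→Maris→Cedar→Hollow→Willow→Fern→Ridge→Oak: 30+16+7+28+11+13+37 = 142
Oak→Maris→Cedar→Hollow→Willow→Ridge→Fern→Oak: 30+16+7+28+24+13+29 = 147
Oak→Maris→Cedar→Hollow→Ridge→Fern→Willow→Oak: 30+16+7+25+13+11+39 = 141
Oak→Maris→Cedar→Hollow→Ridge→Willow→Fern→Oak: 30+16+7+25+24+11+29 = 142
Oak→Maris→Cedar→Fern→Hollow→Willow→Ridge→Oak: 30+16+10+17+28+24+37 = 162
Oak→Maris→Cedar→Fern→Hollow→Ridge→Willow→Oak: 30+16+10+17+25+24+39 = 161
… (352 more)
Oak→Maris→Willow→Fern→Ridge→Cedar→Hollow→Oak: 30+9+11+13+20+7+15 = 105  ← best
The minimum is 105.
One optimal route: Oak → Maris → Willow → Fern → Ridge → Cedar → Hollow → Oak (or its reverse).

Shortest round trip = 105.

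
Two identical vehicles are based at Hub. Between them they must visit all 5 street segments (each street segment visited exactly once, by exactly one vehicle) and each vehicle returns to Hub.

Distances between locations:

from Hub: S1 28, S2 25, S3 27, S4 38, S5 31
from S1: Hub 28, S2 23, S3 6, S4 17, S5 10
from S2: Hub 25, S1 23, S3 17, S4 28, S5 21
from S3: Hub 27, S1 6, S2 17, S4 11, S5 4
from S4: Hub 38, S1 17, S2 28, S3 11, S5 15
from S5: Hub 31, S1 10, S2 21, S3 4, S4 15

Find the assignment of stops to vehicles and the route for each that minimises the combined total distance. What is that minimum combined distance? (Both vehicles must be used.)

141 — the smallest possible combined total.

Check every non-empty split of the stops between the two vehicles; for each half take its own optimal tour:
  {S1} + {S2, S3, S4, S5}: 56 + 99 = 155
  {S2} + {S1, S3, S4, S5}: 50 + 91 = 141
  {S1, S2} + {S3, S4, S5}: 76 + 84 = 160
  {S3} + {S1, S2, S4, S5}: 54 + 106 = 160
  {S1, S3} + {S2, S4, S5}: 61 + 99 = 160
  {S2, S3} + {S1, S4, S5}: 69 + 91 = 160
  … (15 splits in total)
Best: vehicle 1 Hub → S2 → Hub = 50; vehicle 2 Hub → S1 → S3 → S4 → S5 → Hub = 91; combined 141.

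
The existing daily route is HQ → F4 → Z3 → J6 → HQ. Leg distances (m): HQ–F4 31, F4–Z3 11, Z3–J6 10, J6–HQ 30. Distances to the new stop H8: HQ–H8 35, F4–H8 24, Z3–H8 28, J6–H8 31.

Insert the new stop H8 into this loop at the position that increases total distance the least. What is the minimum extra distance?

+28 m — insert H8 between HQ and F4.

Insertion cost between consecutive stops i–j is d(i,H8) + d(H8,j) − d(i,j):
  between HQ and F4: 35 + 24 − 31 = 28
  between F4 and Z3: 24 + 28 − 11 = 41
  between Z3 and J6: 28 + 31 − 10 = 49
  between J6 and HQ: 31 + 35 − 30 = 36
Cheapest insertion is between HQ and F4, adding 28.
New total = 82 + 28 = 110.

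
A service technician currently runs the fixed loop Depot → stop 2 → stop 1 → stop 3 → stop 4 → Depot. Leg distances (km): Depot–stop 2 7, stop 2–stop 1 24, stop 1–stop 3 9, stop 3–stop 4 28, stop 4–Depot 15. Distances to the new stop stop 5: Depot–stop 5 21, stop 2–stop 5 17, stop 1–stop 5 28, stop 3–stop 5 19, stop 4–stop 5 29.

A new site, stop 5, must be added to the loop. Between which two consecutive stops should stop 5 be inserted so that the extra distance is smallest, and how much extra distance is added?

Insertion cost between consecutive stops i–j is d(i,stop 5) + d(stop 5,j) − d(i,j):
  between Depot and stop 2: 21 + 17 − 7 = 31
  between stop 2 and stop 1: 17 + 28 − 24 = 21
  between stop 1 and stop 3: 28 + 19 − 9 = 38
  between stop 3 and stop 4: 19 + 29 − 28 = 20
  between stop 4 and Depot: 29 + 21 − 15 = 35
Cheapest insertion is between stop 3 and stop 4, adding 20.
New total = 83 + 20 = 103.

+20 km — insert stop 5 between stop 3 and stop 4.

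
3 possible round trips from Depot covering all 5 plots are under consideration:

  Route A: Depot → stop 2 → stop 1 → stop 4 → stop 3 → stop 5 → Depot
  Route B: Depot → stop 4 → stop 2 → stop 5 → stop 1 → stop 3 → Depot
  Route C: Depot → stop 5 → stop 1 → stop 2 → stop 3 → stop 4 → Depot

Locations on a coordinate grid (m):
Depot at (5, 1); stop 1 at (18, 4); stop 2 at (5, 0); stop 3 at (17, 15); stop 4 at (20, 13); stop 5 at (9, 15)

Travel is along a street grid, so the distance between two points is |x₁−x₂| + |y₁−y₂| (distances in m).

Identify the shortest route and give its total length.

Shortest is Route A, total 60 m.

Route A: 1 + 17 + 11 + 5 + 8 + 18 = 60
Route B: 27 + 28 + 19 + 20 + 12 + 26 = 132
Route C: 18 + 20 + 17 + 27 + 5 + 27 = 114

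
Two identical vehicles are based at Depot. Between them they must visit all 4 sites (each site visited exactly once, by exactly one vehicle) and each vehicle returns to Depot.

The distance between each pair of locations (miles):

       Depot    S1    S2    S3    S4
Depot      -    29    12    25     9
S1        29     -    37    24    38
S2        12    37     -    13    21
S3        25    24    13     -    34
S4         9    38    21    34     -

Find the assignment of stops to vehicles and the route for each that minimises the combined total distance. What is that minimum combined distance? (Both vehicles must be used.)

There are 2^3 − 1 = 7 ways to divide the 4 stops into two non-empty groups. For each, the best each vehicle can do is its own shortest tour through its group:
  {S1} + {S2, S3, S4}: 58 + 68 = 126
  {S2} + {S1, S3, S4}: 24 + 96 = 120
  {S1, S2} + {S3, S4}: 78 + 68 = 146
  {S3} + {S1, S2, S4}: 50 + 96 = 146
  {S1, S3} + {S2, S4}: 78 + 42 = 120
  {S2, S3} + {S1, S4}: 50 + 76 = 126
  … (7 splits in total)
  {S1, S2, S3} + {S4}: 78 + 18 = 96  ← best
Best: vehicle 1 Depot → S1 → S3 → S2 → Depot = 78; vehicle 2 Depot → S4 → Depot = 18; combined 96.

96 miles — the smallest possible combined total.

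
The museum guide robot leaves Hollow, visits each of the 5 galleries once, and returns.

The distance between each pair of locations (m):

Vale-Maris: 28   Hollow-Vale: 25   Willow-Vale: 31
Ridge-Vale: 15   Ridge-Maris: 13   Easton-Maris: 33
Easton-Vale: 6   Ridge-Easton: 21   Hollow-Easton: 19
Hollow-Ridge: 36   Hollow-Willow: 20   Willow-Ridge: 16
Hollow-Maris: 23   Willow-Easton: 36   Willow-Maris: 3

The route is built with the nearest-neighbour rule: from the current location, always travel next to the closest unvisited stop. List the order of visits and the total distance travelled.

At Hollow the remaining stops are Easton 19, Willow 20, Maris 23, Vale 25, Ridge 36; go to Easton.
At Easton the remaining stops are Vale 6, Ridge 21, Maris 33, Willow 36; go to Vale.
At Vale the remaining stops are Ridge 15, Maris 28, Willow 31; go to Ridge.
At Ridge the remaining stops are Maris 13, Willow 16; go to Maris.
At Maris the remaining stops are Willow 3; go to Willow.
Return Willow→Hollow: 20.
Total = 19 + 6 + 15 + 13 + 3 + 20 = 76.

Nearest-neighbour total = 76 m; route Hollow → Easton → Vale → Ridge → Maris → Willow → Hollow.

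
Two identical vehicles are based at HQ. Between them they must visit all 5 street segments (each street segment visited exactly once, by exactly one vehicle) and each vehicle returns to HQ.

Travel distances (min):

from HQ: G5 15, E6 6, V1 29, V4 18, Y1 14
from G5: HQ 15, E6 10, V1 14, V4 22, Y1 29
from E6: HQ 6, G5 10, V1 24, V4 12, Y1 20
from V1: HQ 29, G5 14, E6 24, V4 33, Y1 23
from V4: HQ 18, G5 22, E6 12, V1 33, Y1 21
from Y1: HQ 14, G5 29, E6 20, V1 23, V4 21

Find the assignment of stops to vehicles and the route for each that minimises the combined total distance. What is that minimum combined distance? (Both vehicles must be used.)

Minimum combined distance: 102 min.

Check every non-empty split of the stops between the two vehicles; for each half take its own optimal tour:
  {G5} + {E6, V1, V4, Y1}: 30 + 88 = 118
  {E6} + {G5, V1, V4, Y1}: 12 + 91 = 103
  {G5, E6} + {V1, V4, Y1}: 31 + 88 = 119
  {V1} + {G5, E6, V4, Y1}: 58 + 72 = 130
  {G5, V1} + {E6, V4, Y1}: 58 + 53 = 111
  {E6, V1} + {G5, V4, Y1}: 59 + 72 = 131
  … (15 splits in total)
  {E6, V4} + {G5, V1, Y1}: 36 + 66 = 102  ← best
Best: vehicle 1 HQ → E6 → V4 → HQ = 36; vehicle 2 HQ → G5 → V1 → Y1 → HQ = 66; combined 102.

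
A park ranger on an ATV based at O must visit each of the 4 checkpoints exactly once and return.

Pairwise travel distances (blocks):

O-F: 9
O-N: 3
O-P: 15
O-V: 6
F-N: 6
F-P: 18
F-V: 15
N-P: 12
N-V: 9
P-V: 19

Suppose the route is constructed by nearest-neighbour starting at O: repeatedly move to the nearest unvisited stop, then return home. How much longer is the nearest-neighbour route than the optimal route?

From O: N=3, V=6, F=9, P=15 → choose N (3).
From N: F=6, V=9, P=12 → choose F (6).
From F: V=15, P=18 → choose V (15).
From V: P=19 → choose P (19).
NN route O → N → F → V → P → O costs 58.
Optimal: O → F → N → P → V → O costs 52 (by enumerating all 12 distinct tours).
Excess = 58 − 52 = 6.

The nearest-neighbour route is 6 blocks longer than optimal.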